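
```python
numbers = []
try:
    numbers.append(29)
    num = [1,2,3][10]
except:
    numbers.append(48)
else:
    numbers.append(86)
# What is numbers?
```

Step-by-step execution trace:
1. try: `numbers.append(29)` → numbers = [29].
2. `num = [1,2,3][10]` raises IndexError.
3. bare `except` matches → `numbers.append(48)` → numbers = [29, 48].
4. `else` is skipped (an exception was raised).
Result: [29, 48]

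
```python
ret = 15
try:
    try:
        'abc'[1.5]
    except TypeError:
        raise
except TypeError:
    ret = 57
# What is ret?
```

Step-by-step execution trace:
1. Inner try: `'abc'[1.5]` raises TypeError.
2. Inner `except TypeError` matches; bare `raise` re-raises the same TypeError.
3. Outer `except TypeError` matches → ret = 57.
Result: 57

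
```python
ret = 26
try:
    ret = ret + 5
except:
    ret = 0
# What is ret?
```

Step-by-step execution trace:
1. ret starts at 26.
2. try: `ret = ret + 5` → ret = 31. No exception raised.
3. `except` is skipped.
Result: 31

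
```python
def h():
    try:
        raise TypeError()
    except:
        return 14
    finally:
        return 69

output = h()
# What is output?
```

Step-by-step execution trace:
1. `h()` enters try: `raise TypeError()` raises TypeError.
2. bare `except` matches → `return 14` sets pending return value 14.
3. Before returning, `finally: return 69` runs and overrides the pending return.
4. h() returns 69 → output = 69.
Result: 69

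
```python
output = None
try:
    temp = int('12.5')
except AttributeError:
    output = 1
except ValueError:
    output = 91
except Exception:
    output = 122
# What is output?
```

Step-by-step execution trace:
1. `temp = int('12.5')` raises ValueError.
2. `except AttributeError` does not match ValueError; skipped.
3. `except ValueError` matches → output = 91.
4. Remaining except clauses are skipped.
Result: 91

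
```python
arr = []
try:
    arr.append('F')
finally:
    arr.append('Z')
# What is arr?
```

Step-by-step execution trace:
1. try: `arr.append('F')` → arr = ['F'].
2. The try body completes without raising.
3. finally always runs: `arr.append('Z')` → arr = ['F', 'Z'].
Result: ['F', 'Z']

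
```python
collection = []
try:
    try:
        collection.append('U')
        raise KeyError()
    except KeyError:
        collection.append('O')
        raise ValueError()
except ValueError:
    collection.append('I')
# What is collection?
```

Step-by-step execution trace:
1. Inner try: `collection.append('U')` → collection = ['U'].
2. `raise KeyError()` raises KeyError.
3. Inner `except KeyError` matches → `collection.append('O')` → collection = ['U', 'O'].
4. `raise ValueError()` raises ValueError; propagates to outer try.
5. Outer `except ValueError` matches → `collection.append('I')` → collection = ['U', 'O', 'I'].
Result: ['U', 'O', 'I']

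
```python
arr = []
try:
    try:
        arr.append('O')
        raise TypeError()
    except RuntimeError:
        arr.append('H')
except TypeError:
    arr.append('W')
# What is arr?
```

Step-by-step execution trace:
1. Inner try: `arr.append('O')` → arr = ['O'].
2. `raise TypeError()` raises TypeError.
3. Inner `except RuntimeError` does not match TypeError; exception propagates to outer try.
4. Outer `except TypeError` matches → `arr.append('W')` → arr = ['O', 'W'].
Result: ['O', 'W']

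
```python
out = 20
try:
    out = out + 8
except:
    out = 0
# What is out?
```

Step-by-step execution trace:
1. out starts at 20.
2. try: `out = out + 8` → out = 28. No exception raised.
3. `except` is skipped.
Result: 28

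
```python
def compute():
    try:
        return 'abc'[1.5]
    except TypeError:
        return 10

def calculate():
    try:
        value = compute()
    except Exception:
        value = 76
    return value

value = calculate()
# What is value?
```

Step-by-step execution trace:
1. `calculate()` calls `compute()`.
2. In compute: `'abc'[1.5]` raises TypeError; `except TypeError` catches it → returns 10.
3. In calculate: `value = compute()` → value = 10. No exception reaches calculate.
4. `except Exception` is skipped; calculate returns 10.
5. value = 10.
Result: 10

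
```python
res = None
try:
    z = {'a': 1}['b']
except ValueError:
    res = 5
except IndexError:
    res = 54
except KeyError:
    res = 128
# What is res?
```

Step-by-step execution trace:
1. `z = {'a': 1}['b']` raises KeyError.
2. `except ValueError` does not match KeyError; skipped.
3. `except IndexError` does not match KeyError; skipped.
4. `except KeyError` matches → res = 128.
Result: 128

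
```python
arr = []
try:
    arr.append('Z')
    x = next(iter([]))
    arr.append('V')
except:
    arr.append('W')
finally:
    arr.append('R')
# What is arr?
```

Step-by-step execution trace:
1. try: `arr.append('Z')` → arr = ['Z'].
2. `x = next(iter([]))` raises StopIteration; `arr.append('V')` is not reached.
3. bare `except` matches → `arr.append('W')` → arr = ['Z', 'W'].
4. finally always runs: `arr.append('R')` → arr = ['Z', 'W', 'R'].
Result: ['Z', 'W', 'R']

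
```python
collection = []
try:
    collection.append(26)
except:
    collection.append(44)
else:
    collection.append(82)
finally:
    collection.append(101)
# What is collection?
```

Step-by-step execution trace:
1. try: `collection.append(26)` → collection = [26]. No exception raised.
2. `except` is skipped.
3. `else` runs: `collection.append(82)` → collection = [26, 82].
4. `finally` always runs: `collection.append(101)` → collection = [26, 82, 101].
Result: [26, 82, 101]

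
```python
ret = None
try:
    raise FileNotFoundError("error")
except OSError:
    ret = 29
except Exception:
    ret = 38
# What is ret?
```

Step-by-step execution trace:
1. `raise FileNotFoundError(...)` raises FileNotFoundError.
2. `except OSError` matches (FileNotFoundError is a subclass of OSError) → ret = 29.
3. `except Exception` is not reached.
Result: 29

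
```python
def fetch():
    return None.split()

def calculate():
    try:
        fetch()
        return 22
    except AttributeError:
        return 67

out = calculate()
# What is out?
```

Step-by-step execution trace:
1. `calculate()` calls `fetch()`.
2. `fetch()` evaluates `None.split()`, which raises AttributeError; it propagates to the caller.
3. `return 22` is not reached.
4. `except AttributeError` in calculate matches → returns 67.
5. out = 67.
Result: 67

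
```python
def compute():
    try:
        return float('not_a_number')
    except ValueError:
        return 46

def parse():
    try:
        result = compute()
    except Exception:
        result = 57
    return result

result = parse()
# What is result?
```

Step-by-step execution trace:
1. `parse()` calls `compute()`.
2. In compute: `float('not_a_number')` raises ValueError; `except ValueError` catches it → returns 46.
3. In parse: `result = compute()` → result = 46. No exception reaches parse.
4. `except Exception` is skipped; parse returns 46.
5. result = 46.
Result: 46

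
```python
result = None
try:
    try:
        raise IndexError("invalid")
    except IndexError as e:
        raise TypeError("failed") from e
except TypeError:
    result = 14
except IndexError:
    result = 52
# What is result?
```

Step-by-step execution trace:
1. Inner try raises IndexError; inner `except IndexError as e` catches it.
2. `raise TypeError(...) from e` raises TypeError (IndexError is attached as __cause__, but only TypeError is active).
3. Outer `except TypeError` matches → result = 14.
4. `except IndexError` is not reached.
Result: 14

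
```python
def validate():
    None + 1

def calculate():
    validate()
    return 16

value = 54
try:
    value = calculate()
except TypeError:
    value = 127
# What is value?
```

Step-by-step execution trace:
1. value starts at 54.
2. try: `calculate()` calls `validate()`.
3. `validate()` evaluates `None + 1`, which raises TypeError; it propagates through calculate (uncaught).
4. `return 16` in calculate is not reached; the assignment to value does not complete.
5. `except TypeError` matches → value = 127.
Result: 127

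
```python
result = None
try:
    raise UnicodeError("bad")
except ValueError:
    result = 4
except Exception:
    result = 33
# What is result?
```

Step-by-step execution trace:
1. `raise UnicodeError(...)` raises UnicodeError.
2. `except ValueError` matches (UnicodeError is a subclass of ValueError) → result = 4.
3. `except Exception` is not reached.
Result: 4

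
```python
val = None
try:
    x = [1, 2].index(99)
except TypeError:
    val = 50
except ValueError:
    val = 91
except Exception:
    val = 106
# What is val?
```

Step-by-step execution trace:
1. `x = [1, 2].index(99)` raises ValueError.
2. `except TypeError` does not match ValueError; skipped.
3. `except ValueError` matches → val = 91.
4. Remaining except clauses are skipped.
Result: 91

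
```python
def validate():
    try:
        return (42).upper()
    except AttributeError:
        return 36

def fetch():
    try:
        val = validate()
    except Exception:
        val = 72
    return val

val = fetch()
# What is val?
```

Step-by-step execution trace:
1. `fetch()` calls `validate()`.
2. In validate: `(42).upper()` raises AttributeError; `except AttributeError` catches it → returns 36.
3. In fetch: `val = validate()` → val = 36. No exception reaches fetch.
4. `except Exception` is skipped; fetch returns 36.
5. val = 36.
Result: 36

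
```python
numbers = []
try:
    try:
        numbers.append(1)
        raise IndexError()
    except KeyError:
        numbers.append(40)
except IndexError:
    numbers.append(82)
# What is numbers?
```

Step-by-step execution trace:
1. Inner try: `numbers.append(1)` → numbers = [1].
2. `raise IndexError()` raises IndexError.
3. Inner `except KeyError` does not match IndexError; exception propagates to outer try.
4. Outer `except IndexError` matches → `numbers.append(82)` → numbers = [1, 82].
Result: [1, 82]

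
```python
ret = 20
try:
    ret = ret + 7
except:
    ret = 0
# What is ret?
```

Step-by-step execution trace:
1. ret starts at 20.
2. try: `ret = ret + 7` → ret = 27. No exception raised.
3. `except` is skipped.
Result: 27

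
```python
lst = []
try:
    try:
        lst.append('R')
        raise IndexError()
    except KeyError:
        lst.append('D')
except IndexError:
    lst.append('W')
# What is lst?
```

Step-by-step execution trace:
1. Inner try: `lst.append('R')` → lst = ['R'].
2. `raise IndexError()` raises IndexError.
3. Inner `except KeyError` does not match IndexError; exception propagates to outer try.
4. Outer `except IndexError` matches → `lst.append('W')` → lst = ['R', 'W'].
Result: ['R', 'W']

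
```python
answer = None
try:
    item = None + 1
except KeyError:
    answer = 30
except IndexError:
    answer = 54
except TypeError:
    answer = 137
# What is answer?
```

Step-by-step execution trace:
1. `item = None + 1` raises TypeError.
2. `except KeyError` does not match TypeError; skipped.
3. `except IndexError` does not match TypeError; skipped.
4. `except TypeError` matches → answer = 137.
Result: 137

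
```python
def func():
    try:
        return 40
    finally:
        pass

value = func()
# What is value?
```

Step-by-step execution trace:
1. `func()` enters try: `return 40` sets pending return value 40.
2. Before returning, `finally: pass` runs (no effect).
3. func() returns 40 → value = 40.
Result: 40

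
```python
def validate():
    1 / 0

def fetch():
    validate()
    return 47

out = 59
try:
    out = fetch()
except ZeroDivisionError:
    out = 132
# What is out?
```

Step-by-step execution trace:
1. out starts at 59.
2. try: `fetch()` calls `validate()`.
3. `validate()` evaluates `1 / 0`, which raises ZeroDivisionError; it propagates through fetch (uncaught).
4. `return 47` in fetch is not reached; the assignment to out does not complete.
5. `except ZeroDivisionError` matches → out = 132.
Result: 132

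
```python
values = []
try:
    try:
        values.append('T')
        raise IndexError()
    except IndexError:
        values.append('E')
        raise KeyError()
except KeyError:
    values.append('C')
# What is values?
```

Step-by-step execution trace:
1. Inner try: `values.append('T')` → values = ['T'].
2. `raise IndexError()` raises IndexError.
3. Inner `except IndexError` matches → `values.append('E')` → values = ['T', 'E'].
4. `raise KeyError()` raises KeyError; propagates to outer try.
5. Outer `except KeyError` matches → `values.append('C')` → values = ['T', 'E', 'C'].
Result: ['T', 'E', 'C']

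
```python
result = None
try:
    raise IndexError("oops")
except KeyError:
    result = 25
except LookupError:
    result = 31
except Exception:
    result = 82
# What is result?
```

Step-by-step execution trace:
1. `raise IndexError(...)` raises IndexError.
2. `except KeyError` does not match (IndexError is not a subclass of KeyError); skipped.
3. `except LookupError` matches (IndexError is a subclass of LookupError) → result = 31.
4. `except Exception` is not reached.
Result: 31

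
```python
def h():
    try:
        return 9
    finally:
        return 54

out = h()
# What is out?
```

Step-by-step execution trace:
1. `h()` enters try: `return 9` sets pending return value 9.
2. Before returning, `finally: return 54` runs and overrides the pending return.
3. h() returns 54 → out = 54.
Result: 54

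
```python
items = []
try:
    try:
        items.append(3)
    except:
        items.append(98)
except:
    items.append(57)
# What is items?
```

Step-by-step execution trace:
1. Inner try: `items.append(3)` → items = [3]. No exception raised.
2. Inner `except` is skipped.
3. Inner try completes normally; outer `except` is skipped.
Result: [3]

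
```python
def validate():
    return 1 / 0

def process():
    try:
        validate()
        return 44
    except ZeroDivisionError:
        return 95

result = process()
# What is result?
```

Step-by-step execution trace:
1. `process()` calls `validate()`.
2. `validate()` evaluates `1 / 0`, which raises ZeroDivisionError; it propagates to the caller.
3. `return 44` is not reached.
4. `except ZeroDivisionError` in process matches → returns 95.
5. result = 95.
Result: 95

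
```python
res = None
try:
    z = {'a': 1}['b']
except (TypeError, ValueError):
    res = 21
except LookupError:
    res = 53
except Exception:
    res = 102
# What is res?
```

Step-by-step execution trace:
1. `z = {'a': 1}['b']` raises KeyError.
2. `except (TypeError, ValueError)` does not match KeyError; skipped.
3. `except LookupError` matches (KeyError is a subclass of LookupError) → res = 53.
4. `except Exception` is not reached.
Result: 53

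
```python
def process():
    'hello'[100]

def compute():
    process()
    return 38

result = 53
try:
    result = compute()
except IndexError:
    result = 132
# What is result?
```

Step-by-step execution trace:
1. result starts at 53.
2. try: `compute()` calls `process()`.
3. `process()` evaluates `'hello'[100]`, which raises IndexError; it propagates through compute (uncaught).
4. `return 38` in compute is not reached; the assignment to result does not complete.
5. `except IndexError` matches → result = 132.
Result: 132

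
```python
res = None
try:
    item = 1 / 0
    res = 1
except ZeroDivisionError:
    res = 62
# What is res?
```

Step-by-step execution trace:
1. `item = 1 / 0` raises ZeroDivisionError.
2. `res = 1` is not reached.
3. `except ZeroDivisionError` matches → res = 62.
Result: 62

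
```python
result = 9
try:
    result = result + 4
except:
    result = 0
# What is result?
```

Step-by-step execution trace:
1. result starts at 9.
2. try: `result = result + 4` → result = 13. No exception raised.
3. `except` is skipped.
Result: 13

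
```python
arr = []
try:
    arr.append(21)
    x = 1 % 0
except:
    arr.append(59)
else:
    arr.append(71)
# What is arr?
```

Step-by-step execution trace:
1. try: `arr.append(21)` → arr = [21].
2. `x = 1 % 0` raises ZeroDivisionError.
3. bare `except` matches → `arr.append(59)` → arr = [21, 59].
4. `else` is skipped (an exception was raised).
Result: [21, 59]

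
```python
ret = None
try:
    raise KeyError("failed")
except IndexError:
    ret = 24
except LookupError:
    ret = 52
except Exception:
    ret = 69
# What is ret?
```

Step-by-step execution trace:
1. `raise KeyError(...)` raises KeyError.
2. `except IndexError` does not match (KeyError is not a subclass of IndexError); skipped.
3. `except LookupError` matches (KeyError is a subclass of LookupError) → ret = 52.
4. `except Exception` is not reached.
Result: 52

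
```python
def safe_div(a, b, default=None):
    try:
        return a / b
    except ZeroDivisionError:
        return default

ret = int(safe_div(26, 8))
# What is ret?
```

Step-by-step execution trace:
1. `safe_div(26, 8)` enters try: `return 26 / 8` → returns 3.25. No exception raised.
2. `except ZeroDivisionError` is skipped.
3. `int(3.25)` → 3 → ret = 3.
Result: 3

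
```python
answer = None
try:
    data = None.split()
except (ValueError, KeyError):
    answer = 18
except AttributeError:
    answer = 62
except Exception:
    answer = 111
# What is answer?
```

Step-by-step execution trace:
1. `data = None.split()` raises AttributeError.
2. `except (ValueError, KeyError)` does not match AttributeError; skipped.
3. `except AttributeError` matches (exact type match) → answer = 62.
4. `except Exception` is not reached.
Result: 62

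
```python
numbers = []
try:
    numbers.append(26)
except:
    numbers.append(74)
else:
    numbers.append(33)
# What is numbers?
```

Step-by-step execution trace:
1. try: `numbers.append(26)` → numbers = [26]. No exception raised.
2. `except` is skipped.
3. `else` runs (try completed without exception): `numbers.append(33)` → numbers = [26, 33].
Result: [26, 33]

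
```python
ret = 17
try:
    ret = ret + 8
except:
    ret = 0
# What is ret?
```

Step-by-step execution trace:
1. ret starts at 17.
2. try: `ret = ret + 8` → ret = 25. No exception raised.
3. `except` is skipped.
Result: 25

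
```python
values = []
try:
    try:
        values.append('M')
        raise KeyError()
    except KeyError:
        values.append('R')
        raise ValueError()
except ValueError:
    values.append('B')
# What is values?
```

Step-by-step execution trace:
1. Inner try: `values.append('M')` → values = ['M'].
2. `raise KeyError()` raises KeyError.
3. Inner `except KeyError` matches → `values.append('R')` → values = ['M', 'R'].
4. `raise ValueError()` raises ValueError; propagates to outer try.
5. Outer `except ValueError` matches → `values.append('B')` → values = ['M', 'R', 'B'].
Result: ['M', 'R', 'B']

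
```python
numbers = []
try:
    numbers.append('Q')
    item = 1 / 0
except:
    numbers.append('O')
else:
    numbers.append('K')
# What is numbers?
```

Step-by-step execution trace:
1. try: `numbers.append('Q')` → numbers = ['Q'].
2. `item = 1 / 0` raises ZeroDivisionError.
3. bare `except` matches → `numbers.append('O')` → numbers = ['Q', 'O'].
4. `else` is skipped (an exception was raised).
Result: ['Q', 'O']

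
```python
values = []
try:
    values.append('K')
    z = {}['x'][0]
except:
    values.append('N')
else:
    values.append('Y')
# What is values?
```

Step-by-step execution trace:
1. try: `values.append('K')` → values = ['K'].
2. `z = {}['x'][0]` raises KeyError.
3. bare `except` matches → `values.append('N')` → values = ['K', 'N'].
4. `else` is skipped (an exception was raised).
Result: ['K', 'N']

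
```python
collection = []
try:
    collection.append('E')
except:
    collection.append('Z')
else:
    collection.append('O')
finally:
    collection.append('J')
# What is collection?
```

Step-by-step execution trace:
1. try: `collection.append('E')` → collection = ['E']. No exception raised.
2. `except` is skipped.
3. `else` runs: `collection.append('O')` → collection = ['E', 'O'].
4. `finally` always runs: `collection.append('J')` → collection = ['E', 'O', 'J'].
Result: ['E', 'O', 'J']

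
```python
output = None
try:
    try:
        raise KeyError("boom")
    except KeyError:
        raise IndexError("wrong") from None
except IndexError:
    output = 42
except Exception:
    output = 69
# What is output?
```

Step-by-step execution trace:
1. Inner try raises KeyError; inner `except KeyError` catches it.
2. `raise IndexError(...) from None` raises IndexError (from None suppresses __context__, but the active exception is still IndexError).
3. Outer `except IndexError` matches → output = 42.
4. `except Exception` is not reached.
Result: 42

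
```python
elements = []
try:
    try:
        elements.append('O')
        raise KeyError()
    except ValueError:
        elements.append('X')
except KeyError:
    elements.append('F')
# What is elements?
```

Step-by-step execution trace:
1. Inner try: `elements.append('O')` → elements = ['O'].
2. `raise KeyError()` raises KeyError.
3. Inner `except ValueError` does not match KeyError; exception propagates to outer try.
4. Outer `except KeyError` matches → `elements.append('F')` → elements = ['O', 'F'].
Result: ['O', 'F']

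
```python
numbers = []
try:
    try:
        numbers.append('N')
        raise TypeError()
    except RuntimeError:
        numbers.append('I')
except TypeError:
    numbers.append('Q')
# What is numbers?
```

Step-by-step execution trace:
1. Inner try: `numbers.append('N')` → numbers = ['N'].
2. `raise TypeError()` raises TypeError.
3. Inner `except RuntimeError` does not match TypeError; exception propagates to outer try.
4. Outer `except TypeError` matches → `numbers.append('Q')` → numbers = ['N', 'Q'].
Result: ['N', 'Q']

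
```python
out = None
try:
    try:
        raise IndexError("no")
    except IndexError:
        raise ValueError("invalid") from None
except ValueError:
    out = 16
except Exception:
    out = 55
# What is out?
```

Step-by-step execution trace:
1. Inner try raises IndexError; inner `except IndexError` catches it.
2. `raise ValueError(...) from None` raises ValueError (from None suppresses __context__, but the active exception is still ValueError).
3. Outer `except ValueError` matches → out = 16.
4. `except Exception` is not reached.
Result: 16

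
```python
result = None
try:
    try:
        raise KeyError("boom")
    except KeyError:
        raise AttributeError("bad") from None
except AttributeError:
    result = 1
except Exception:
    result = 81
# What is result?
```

Step-by-step execution trace:
1. Inner try raises KeyError; inner `except KeyError` catches it.
2. `raise AttributeError(...) from None` raises AttributeError (from None suppresses __context__, but the active exception is still AttributeError).
3. Outer `except AttributeError` matches → result = 1.
4. `except Exception` is not reached.
Result: 1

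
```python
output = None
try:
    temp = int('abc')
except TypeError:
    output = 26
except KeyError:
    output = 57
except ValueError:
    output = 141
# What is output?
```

Step-by-step execution trace:
1. `temp = int('abc')` raises ValueError.
2. `except TypeError` does not match ValueError; skipped.
3. `except KeyError` does not match ValueError; skipped.
4. `except ValueError` matches → output = 141.
Result: 141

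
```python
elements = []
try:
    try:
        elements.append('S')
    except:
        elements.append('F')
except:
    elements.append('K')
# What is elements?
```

Step-by-step execution trace:
1. Inner try: `elements.append('S')` → elements = ['S']. No exception raised.
2. Inner `except` is skipped.
3. Inner try completes normally; outer `except` is skipped.
Result: ['S']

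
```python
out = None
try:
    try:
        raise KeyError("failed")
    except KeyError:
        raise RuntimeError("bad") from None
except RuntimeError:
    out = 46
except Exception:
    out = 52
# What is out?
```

Step-by-step execution trace:
1. Inner try raises KeyError; inner `except KeyError` catches it.
2. `raise RuntimeError(...) from None` raises RuntimeError (from None suppresses __context__, but the active exception is still RuntimeError).
3. Outer `except RuntimeError` matches → out = 46.
4. `except Exception` is not reached.
Result: 46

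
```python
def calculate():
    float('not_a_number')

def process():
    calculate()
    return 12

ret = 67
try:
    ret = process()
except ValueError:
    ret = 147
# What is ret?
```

Step-by-step execution trace:
1. ret starts at 67.
2. try: `process()` calls `calculate()`.
3. `calculate()` evaluates `float('not_a_number')`, which raises ValueError; it propagates through process (uncaught).
4. `return 12` in process is not reached; the assignment to ret does not complete.
5. `except ValueError` matches → ret = 147.
Result: 147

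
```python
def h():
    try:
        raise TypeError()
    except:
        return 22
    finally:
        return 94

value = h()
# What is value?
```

Step-by-step execution trace:
1. `h()` enters try: `raise TypeError()` raises TypeError.
2. bare `except` matches → `return 22` sets pending return value 22.
3. Before returning, `finally: return 94` runs and overrides the pending return.
4. h() returns 94 → value = 94.
Result: 94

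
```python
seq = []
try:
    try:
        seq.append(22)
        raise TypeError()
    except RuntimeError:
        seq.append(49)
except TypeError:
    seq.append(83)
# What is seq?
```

Step-by-step execution trace:
1. Inner try: `seq.append(22)` → seq = [22].
2. `raise TypeError()` raises TypeError.
3. Inner `except RuntimeError` does not match TypeError; exception propagates to outer try.
4. Outer `except TypeError` matches → `seq.append(83)` → seq = [22, 83].
Result: [22, 83]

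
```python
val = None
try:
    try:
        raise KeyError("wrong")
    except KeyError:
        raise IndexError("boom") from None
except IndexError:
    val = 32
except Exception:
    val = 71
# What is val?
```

Step-by-step execution trace:
1. Inner try raises KeyError; inner `except KeyError` catches it.
2. `raise IndexError(...) from None` raises IndexError (from None suppresses __context__, but the active exception is still IndexError).
3. Outer `except IndexError` matches → val = 32.
4. `except Exception` is not reached.
Result: 32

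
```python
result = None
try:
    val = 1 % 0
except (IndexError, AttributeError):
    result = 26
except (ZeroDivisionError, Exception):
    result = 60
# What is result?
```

Step-by-step execution trace:
1. `val = 1 % 0` raises ZeroDivisionError.
2. `except (IndexError, AttributeError)` does not match ZeroDivisionError; skipped.
3. `except (ZeroDivisionError, Exception)` matches (ZeroDivisionError is in the tuple) → result = 60.
Result: 60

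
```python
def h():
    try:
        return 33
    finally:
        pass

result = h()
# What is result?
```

Step-by-step execution trace:
1. `h()` enters try: `return 33` sets pending return value 33.
2. Before returning, `finally: pass` runs (no effect).
3. h() returns 33 → result = 33.
Result: 33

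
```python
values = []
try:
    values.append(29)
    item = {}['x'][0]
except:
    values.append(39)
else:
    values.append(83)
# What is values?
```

Step-by-step execution trace:
1. try: `values.append(29)` → values = [29].
2. `item = {}['x'][0]` raises KeyError.
3. bare `except` matches → `values.append(39)` → values = [29, 39].
4. `else` is skipped (an exception was raised).
Result: [29, 39]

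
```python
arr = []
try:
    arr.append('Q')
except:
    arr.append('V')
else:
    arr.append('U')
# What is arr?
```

Step-by-step execution trace:
1. try: `arr.append('Q')` → arr = ['Q']. No exception raised.
2. `except` is skipped.
3. `else` runs (try completed without exception): `arr.append('U')` → arr = ['Q', 'U'].
Result: ['Q', 'U']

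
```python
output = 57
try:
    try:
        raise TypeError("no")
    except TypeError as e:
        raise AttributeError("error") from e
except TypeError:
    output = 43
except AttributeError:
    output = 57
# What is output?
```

Step-by-step execution trace:
1. Inner try raises TypeError; inner `except TypeError as e` catches it.
2. `raise AttributeError(...) from e` raises AttributeError (TypeError is attached as __cause__, but only AttributeError is active).
3. Outer `except TypeError` does not match AttributeError; skipped.
4. Outer `except AttributeError` matches → output = 57.
Result: 57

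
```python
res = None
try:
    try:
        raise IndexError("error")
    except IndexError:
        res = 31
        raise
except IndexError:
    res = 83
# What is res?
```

Step-by-step execution trace:
1. Inner try: `raise IndexError("error")` raises IndexError.
2. Inner `except IndexError` matches → res = 31.
3. bare `raise` re-raises the same IndexError.
4. Outer `except IndexError` matches → res = 83.
Result: 83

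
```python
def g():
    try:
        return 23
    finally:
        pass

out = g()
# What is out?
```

Step-by-step execution trace:
1. `g()` enters try: `return 23` sets pending return value 23.
2. Before returning, `finally: pass` runs (no effect).
3. g() returns 23 → out = 23.
Result: 23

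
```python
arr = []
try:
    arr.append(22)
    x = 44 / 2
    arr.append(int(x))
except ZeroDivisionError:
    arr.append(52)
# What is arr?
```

Step-by-step execution trace:
1. try: `arr.append(22)` → arr = [22].
2. `x = 44 / 2` → x = 22.0. No exception raised.
3. `arr.append(int(x))` → arr = [22, 22].
4. `except ZeroDivisionError` is skipped (no exception was raised).
Result: [22, 22]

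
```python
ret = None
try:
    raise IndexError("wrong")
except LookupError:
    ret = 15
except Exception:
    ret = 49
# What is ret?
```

Step-by-step execution trace:
1. `raise IndexError(...)` raises IndexError.
2. `except LookupError` matches (IndexError is a subclass of LookupError) → ret = 15.
3. `except Exception` is not reached.
Result: 15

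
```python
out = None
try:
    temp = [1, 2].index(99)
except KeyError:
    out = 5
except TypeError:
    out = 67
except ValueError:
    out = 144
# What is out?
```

Step-by-step execution trace:
1. `temp = [1, 2].index(99)` raises ValueError.
2. `except KeyError` does not match ValueError; skipped.
3. `except TypeError` does not match ValueError; skipped.
4. `except ValueError` matches → out = 144.
Result: 144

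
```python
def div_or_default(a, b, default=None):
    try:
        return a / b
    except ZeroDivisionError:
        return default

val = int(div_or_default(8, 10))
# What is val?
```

Step-by-step execution trace:
1. `div_or_default(8, 10)` enters try: `return 8 / 10` → returns 0.8. No exception raised.
2. `except ZeroDivisionError` is skipped.
3. `int(0.8)` → 0 → val = 0.
Result: 0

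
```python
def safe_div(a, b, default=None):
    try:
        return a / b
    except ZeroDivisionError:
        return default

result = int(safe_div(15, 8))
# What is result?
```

Step-by-step execution trace:
1. `safe_div(15, 8)` enters try: `return 15 / 8` → returns 1.875. No exception raised.
2. `except ZeroDivisionError` is skipped.
3. `int(1.875)` → 1 → result = 1.
Result: 1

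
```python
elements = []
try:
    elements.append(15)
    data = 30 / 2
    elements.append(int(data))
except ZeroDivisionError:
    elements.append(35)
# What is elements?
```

Step-by-step execution trace:
1. try: `elements.append(15)` → elements = [15].
2. `data = 30 / 2` → data = 15.0. No exception raised.
3. `elements.append(int(data))` → elements = [15, 15].
4. `except ZeroDivisionError` is skipped (no exception was raised).
Result: [15, 15]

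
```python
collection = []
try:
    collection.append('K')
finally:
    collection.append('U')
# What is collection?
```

Step-by-step execution trace:
1. try: `collection.append('K')` → collection = ['K'].
2. The try body completes without raising.
3. finally always runs: `collection.append('U')` → collection = ['K', 'U'].
Result: ['K', 'U']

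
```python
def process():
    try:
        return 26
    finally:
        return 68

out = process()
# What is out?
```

Step-by-step execution trace:
1. `process()` enters try: `return 26` sets pending return value 26.
2. Before returning, `finally: return 68` runs and overrides the pending return.
3. process() returns 68 → out = 68.
Result: 68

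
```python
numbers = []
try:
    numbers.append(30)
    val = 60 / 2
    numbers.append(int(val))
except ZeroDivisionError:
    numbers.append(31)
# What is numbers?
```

Step-by-step execution trace:
1. try: `numbers.append(30)` → numbers = [30].
2. `val = 60 / 2` → val = 30.0. No exception raised.
3. `numbers.append(int(val))` → numbers = [30, 30].
4. `except ZeroDivisionError` is skipped (no exception was raised).
Result: [30, 30]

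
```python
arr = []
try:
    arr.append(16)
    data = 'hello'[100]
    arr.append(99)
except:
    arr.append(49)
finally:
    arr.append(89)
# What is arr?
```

Step-by-step execution trace:
1. try: `arr.append(16)` → arr = [16].
2. `data = 'hello'[100]` raises IndexError; `arr.append(99)` is not reached.
3. bare `except` matches → `arr.append(49)` → arr = [16, 49].
4. finally always runs: `arr.append(89)` → arr = [16, 49, 89].
Result: [16, 49, 89]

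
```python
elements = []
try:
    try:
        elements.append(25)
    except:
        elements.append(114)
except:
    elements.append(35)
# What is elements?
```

Step-by-step execution trace:
1. Inner try: `elements.append(25)` → elements = [25]. No exception raised.
2. Inner `except` is skipped.
3. Inner try completes normally; outer `except` is skipped.
Result: [25]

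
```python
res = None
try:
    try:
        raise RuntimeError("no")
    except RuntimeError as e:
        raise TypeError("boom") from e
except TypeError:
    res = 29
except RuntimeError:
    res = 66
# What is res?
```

Step-by-step execution trace:
1. Inner try raises RuntimeError; inner `except RuntimeError as e` catches it.
2. `raise TypeError(...) from e` raises TypeError (RuntimeError is attached as __cause__, but only TypeError is active).
3. Outer `except TypeError` matches → res = 29.
4. `except RuntimeError` is not reached.
Result: 29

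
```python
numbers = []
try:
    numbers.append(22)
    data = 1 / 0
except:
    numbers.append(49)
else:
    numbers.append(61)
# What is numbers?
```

Step-by-step execution trace:
1. try: `numbers.append(22)` → numbers = [22].
2. `data = 1 / 0` raises ZeroDivisionError.
3. bare `except` matches → `numbers.append(49)` → numbers = [22, 49].
4. `else` is skipped (an exception was raised).
Result: [22, 49]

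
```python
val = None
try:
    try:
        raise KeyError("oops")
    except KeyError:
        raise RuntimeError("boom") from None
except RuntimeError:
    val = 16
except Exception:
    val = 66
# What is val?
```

Step-by-step execution trace:
1. Inner try raises KeyError; inner `except KeyError` catches it.
2. `raise RuntimeError(...) from None` raises RuntimeError (from None suppresses __context__, but the active exception is still RuntimeError).
3. Outer `except RuntimeError` matches → val = 16.
4. `except Exception` is not reached.
Result: 16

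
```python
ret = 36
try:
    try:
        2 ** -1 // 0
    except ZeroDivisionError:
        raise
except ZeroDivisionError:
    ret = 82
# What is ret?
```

Step-by-step execution trace:
1. Inner try: `2 ** -1 // 0` raises ZeroDivisionError.
2. Inner `except ZeroDivisionError` matches; bare `raise` re-raises the same ZeroDivisionError.
3. Outer `except ZeroDivisionError` matches → ret = 82.
Result: 82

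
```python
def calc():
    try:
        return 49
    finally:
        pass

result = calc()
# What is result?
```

Step-by-step execution trace:
1. `calc()` enters try: `return 49` sets pending return value 49.
2. Before returning, `finally: pass` runs (no effect).
3. calc() returns 49 → result = 49.
Result: 49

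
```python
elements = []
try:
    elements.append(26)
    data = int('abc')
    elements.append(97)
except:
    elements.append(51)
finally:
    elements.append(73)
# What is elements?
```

Step-by-step execution trace:
1. try: `elements.append(26)` → elements = [26].
2. `data = int('abc')` raises ValueError; `elements.append(97)` is not reached.
3. bare `except` matches → `elements.append(51)` → elements = [26, 51].
4. finally always runs: `elements.append(73)` → elements = [26, 51, 73].
Result: [26, 51, 73]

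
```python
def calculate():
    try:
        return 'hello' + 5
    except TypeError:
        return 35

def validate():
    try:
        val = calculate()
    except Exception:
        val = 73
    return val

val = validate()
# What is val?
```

Step-by-step execution trace:
1. `validate()` calls `calculate()`.
2. In calculate: `'hello' + 5` raises TypeError; `except TypeError` catches it → returns 35.
3. In validate: `val = calculate()` → val = 35. No exception reaches validate.
4. `except Exception` is skipped; validate returns 35.
5. val = 35.
Result: 35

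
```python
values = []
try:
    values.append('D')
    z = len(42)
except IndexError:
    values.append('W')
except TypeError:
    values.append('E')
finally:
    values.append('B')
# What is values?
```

Step-by-step execution trace:
1. try: `values.append('D')` → values = ['D'].
2. `z = len(42)` raises TypeError.
3. `except IndexError` does not match TypeError; skipped.
4. `except TypeError` matches → `values.append('E')` → values = ['D', 'E'].
5. finally always runs: `values.append('B')` → values = ['D', 'E', 'B'].
Result: ['D', 'E', 'B']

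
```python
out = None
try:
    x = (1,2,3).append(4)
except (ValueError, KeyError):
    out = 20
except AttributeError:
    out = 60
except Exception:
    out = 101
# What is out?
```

Step-by-step execution trace:
1. `x = (1,2,3).append(4)` raises AttributeError.
2. `except (ValueError, KeyError)` does not match AttributeError; skipped.
3. `except AttributeError` matches (exact type match) → out = 60.
4. `except Exception` is not reached.
Result: 60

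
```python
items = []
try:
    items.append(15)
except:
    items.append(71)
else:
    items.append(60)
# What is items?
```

Step-by-step execution trace:
1. try: `items.append(15)` → items = [15]. No exception raised.
2. `except` is skipped.
3. `else` runs (try completed without exception): `items.append(60)` → items = [15, 60].
Result: [15, 60]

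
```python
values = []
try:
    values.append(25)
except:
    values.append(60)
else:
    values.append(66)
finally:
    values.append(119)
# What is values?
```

Step-by-step execution trace:
1. try: `values.append(25)` → values = [25]. No exception raised.
2. `except` is skipped.
3. `else` runs: `values.append(66)` → values = [25, 66].
4. `finally` always runs: `values.append(119)` → values = [25, 66, 119].
Result: [25, 66, 119]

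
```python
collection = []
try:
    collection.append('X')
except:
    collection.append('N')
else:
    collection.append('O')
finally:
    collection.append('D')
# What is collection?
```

Step-by-step execution trace:
1. try: `collection.append('X')` → collection = ['X']. No exception raised.
2. `except` is skipped.
3. `else` runs: `collection.append('O')` → collection = ['X', 'O'].
4. `finally` always runs: `collection.append('D')` → collection = ['X', 'O', 'D'].
Result: ['X', 'O', 'D']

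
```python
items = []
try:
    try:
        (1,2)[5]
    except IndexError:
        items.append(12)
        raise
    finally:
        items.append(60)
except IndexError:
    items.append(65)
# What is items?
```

Step-by-step execution trace:
1. Inner try: `(1,2)[5]` raises IndexError.
2. Inner `except IndexError` matches → `items.append(12)` → items = [12].
3. bare `raise` re-raises IndexError.
4. Inner `finally` runs during unwinding: `items.append(60)` → items = [12, 60].
5. Outer `except IndexError` matches → `items.append(65)` → items = [12, 60, 65].
Result: [12, 60, 65]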